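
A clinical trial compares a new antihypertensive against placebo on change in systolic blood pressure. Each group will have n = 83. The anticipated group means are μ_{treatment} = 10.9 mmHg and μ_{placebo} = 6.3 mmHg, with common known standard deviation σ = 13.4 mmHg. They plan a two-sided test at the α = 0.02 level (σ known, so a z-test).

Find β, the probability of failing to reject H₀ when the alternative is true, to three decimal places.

Standardized effect: d = |μ_{treatment} − μ_{placebo}| / σ = |10.9 − 6.3| / 13.4 = 0.3433
Noncentrality parameter: δ = d·√(n/2) = 0.3433 × √(83/2) = 2.2114
Critical value for a two-sided test at α = 0.02: z_{α/2} = 2.326.
Power = Φ(δ − 2.326) + Φ(−δ − 2.326) = Φ(-0.115) + Φ(-4.538) = 0.4543 + 0.0000 = 0.4543.
Type II error: β = 1 − power = 1 − 0.4543 = 0.5457.

β ≈ 0.546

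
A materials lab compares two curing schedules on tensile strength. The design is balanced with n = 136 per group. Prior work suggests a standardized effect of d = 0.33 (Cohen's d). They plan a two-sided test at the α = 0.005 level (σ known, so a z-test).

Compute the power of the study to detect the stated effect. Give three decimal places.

Noncentrality parameter: λ = d·√(n/2) = 0.33 × √(136/2) = 2.7212
Two-sided α = 0.005 → critical value z_{0.0025} = 2.807.
Power = Φ(λ − 2.807) + Φ(−λ − 2.807) = Φ(-0.086) + Φ(-5.528) = 0.4658 + 0.0000 = 0.4658.

Power ≈ 0.466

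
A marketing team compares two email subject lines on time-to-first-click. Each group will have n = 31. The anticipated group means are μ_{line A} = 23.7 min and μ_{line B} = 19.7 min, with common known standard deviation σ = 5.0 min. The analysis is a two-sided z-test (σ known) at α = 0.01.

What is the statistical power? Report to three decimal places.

Power ≈ 0.717

Standardized effect: d = |μ_{line A} − μ_{line B}| / σ = |23.7 − 19.7| / 5.0 = 0.8000
Noncentrality parameter: δ = d·√(n/2) = 0.8000 × √(31/2) = 3.1496
Two-sided α = 0.01 → critical value z_{0.005} = 2.576.
Power = Φ(δ − 2.576) + Φ(−δ − 2.576) = Φ(0.574) + Φ(-5.725) = 0.7169 + 0.0000 = 0.7169.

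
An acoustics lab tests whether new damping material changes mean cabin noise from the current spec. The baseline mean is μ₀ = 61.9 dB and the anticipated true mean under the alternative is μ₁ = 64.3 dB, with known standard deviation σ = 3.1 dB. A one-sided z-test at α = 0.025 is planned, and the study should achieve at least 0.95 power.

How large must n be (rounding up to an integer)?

Standardized effect: d = |μ₁ − μ₀| / σ = |64.3 − 61.9| / 3.1 = 0.7742
Set Φ(δ − 1.960) = 0.95; then δ − 1.960 = Φ⁻¹(0.95) = 1.645, giving δ = 3.605.
δ = d·√n ⇒ n = (δ/d)² = (3.605 / 0.7742)² = 21.68.
Round up to the next whole unit.

n = 22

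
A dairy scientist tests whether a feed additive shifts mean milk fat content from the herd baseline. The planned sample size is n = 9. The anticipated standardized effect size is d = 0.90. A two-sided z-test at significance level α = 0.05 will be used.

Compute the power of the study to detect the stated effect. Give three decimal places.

Noncentrality parameter: δ = d·√n = 0.90 × √9 = 2.7000
Two-sided α = 0.05 → critical value z_{0.025} = 1.960.
Power = Φ(δ − 1.960) + Φ(−δ − 1.960) = Φ(0.740) + Φ(-4.660) = 0.7704 + 0.0000 = 0.7704.

Power ≈ 0.770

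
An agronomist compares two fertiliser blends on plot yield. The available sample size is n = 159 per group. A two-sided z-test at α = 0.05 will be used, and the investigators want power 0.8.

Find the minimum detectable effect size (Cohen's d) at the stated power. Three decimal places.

d ≈ 0.314

Required noncentrality: δ = z_{0.025} + z_{0.20} = 1.960 + 0.842 = 2.802.
(The second rejection-region term Φ(−δ − z_{α/2}) is negligible and dropped.)
δ = d·√(n/2) ⇒ d = δ/√(n/2) = 2.802/√(159/2) = 0.3142.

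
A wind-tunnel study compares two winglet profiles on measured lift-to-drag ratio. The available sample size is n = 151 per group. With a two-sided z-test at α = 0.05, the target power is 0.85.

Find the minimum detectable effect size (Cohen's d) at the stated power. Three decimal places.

Required noncentrality: δ = z_{0.025} + z_{0.15} = 1.960 + 1.036 = 2.996.
(Lower-tail contribution to power is negligible for δ > 0.)
δ = d·√(n/2) ⇒ d = δ/√(n/2) = 2.996/√(151/2) = 0.3448.

d ≈ 0.345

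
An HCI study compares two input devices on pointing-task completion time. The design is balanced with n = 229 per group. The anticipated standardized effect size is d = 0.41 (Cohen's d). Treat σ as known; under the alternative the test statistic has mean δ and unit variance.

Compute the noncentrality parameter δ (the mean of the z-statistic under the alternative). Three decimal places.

δ ≈ 4.387

δ = d·√(n/2) = 0.41 × √(229/2) = 4.3872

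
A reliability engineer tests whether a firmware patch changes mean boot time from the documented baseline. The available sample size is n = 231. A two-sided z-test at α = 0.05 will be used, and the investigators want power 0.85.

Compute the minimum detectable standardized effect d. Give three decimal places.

d ≈ 0.197

Need Φ(δ − 1.960) = 0.85, so δ = 1.960 + 1.036 = 2.996.
(Lower-tail contribution to power is negligible for δ > 0.)
δ = d·√n ⇒ d = δ/√n = 2.996/√231 = 0.1971.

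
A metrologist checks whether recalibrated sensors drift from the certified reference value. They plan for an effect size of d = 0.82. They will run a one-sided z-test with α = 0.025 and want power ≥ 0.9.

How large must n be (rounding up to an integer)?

n = 16

Set Φ(δ − 1.960) = 0.9; then δ − 1.960 = Φ⁻¹(0.9) = 1.282, giving δ = 3.242.
δ = d·√n ⇒ n = (δ/d)² = (3.242 / 0.82)² = 15.63.
Rounding up, n = 16.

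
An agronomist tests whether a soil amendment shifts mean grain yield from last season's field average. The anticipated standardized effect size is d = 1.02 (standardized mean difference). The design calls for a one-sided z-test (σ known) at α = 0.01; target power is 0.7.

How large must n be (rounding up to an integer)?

n = 8

For power 0.7 need Φ(δ − z_{0.01}) = 0.7, so δ = z_{0.01} + z_{0.30} = 2.326 + 0.524 = 2.851.
δ = d·√n ⇒ n = (δ/d)² = (2.851 / 1.02)² = 7.81.
Rounding up, n = 8.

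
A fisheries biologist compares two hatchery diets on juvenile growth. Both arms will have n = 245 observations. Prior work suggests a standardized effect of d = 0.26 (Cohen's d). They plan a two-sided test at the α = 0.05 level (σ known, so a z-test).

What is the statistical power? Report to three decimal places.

Power ≈ 0.821

Noncentrality parameter: δ = d·√(n/2) = 0.26 × √(245/2) = 2.8777
Two-sided α = 0.05 → critical value z_{0.025} = 1.960.
Power = Φ(δ − 1.960) + Φ(−δ − 1.960) = Φ(0.918) + Φ(-4.838) = 0.8206 + 0.0000 = 0.8206.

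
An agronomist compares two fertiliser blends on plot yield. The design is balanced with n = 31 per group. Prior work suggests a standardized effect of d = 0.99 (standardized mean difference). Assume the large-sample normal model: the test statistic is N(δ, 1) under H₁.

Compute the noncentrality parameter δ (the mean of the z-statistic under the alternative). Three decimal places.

The noncentrality parameter scales effect size by the design's sample-size factor: δ = d·√(n/2) = 0.99 × √(31/2) = 3.8976

δ ≈ 3.898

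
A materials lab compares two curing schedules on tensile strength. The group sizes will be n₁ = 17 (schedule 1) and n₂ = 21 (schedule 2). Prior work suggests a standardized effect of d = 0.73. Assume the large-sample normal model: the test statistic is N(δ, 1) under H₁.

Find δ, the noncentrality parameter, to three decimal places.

δ = d / √(1/n₁ + 1/n₂) = 0.73 / √(1/17 + 1/21) = 2.2375

δ ≈ 2.238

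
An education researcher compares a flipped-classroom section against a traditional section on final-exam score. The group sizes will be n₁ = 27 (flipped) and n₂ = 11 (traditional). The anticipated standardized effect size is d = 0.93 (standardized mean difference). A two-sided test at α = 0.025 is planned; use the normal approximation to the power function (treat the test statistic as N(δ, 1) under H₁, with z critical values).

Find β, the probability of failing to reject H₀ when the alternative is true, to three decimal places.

β ≈ 0.360

Noncentrality parameter: δ = d / √(1/n₁ + 1/n₂) = 0.93 / √(1/27 + 1/11) = 2.6000
Two-sided α = 0.025 → critical value z_{0.0125} = 2.241.
Power = Φ(δ − 2.241) + Φ(−δ − 2.241) = Φ(0.359) + Φ(-4.841) = 0.6400 + 0.0000 = 0.6400.
Type II error: β = 1 − power = 1 − 0.6400 = 0.3600.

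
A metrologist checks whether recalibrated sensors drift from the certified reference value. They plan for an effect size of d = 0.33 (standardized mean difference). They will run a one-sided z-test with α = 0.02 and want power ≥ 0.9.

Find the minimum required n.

For power 0.9 need Φ(δ − z_{0.02}) = 0.9, so δ = z_{0.02} + z_{0.10} = 2.054 + 1.282 = 3.335.
δ = d·√n ⇒ n = (δ/d)² = (3.335 / 0.33)² = 102.15.
Rounding up, n = 103.

n = 103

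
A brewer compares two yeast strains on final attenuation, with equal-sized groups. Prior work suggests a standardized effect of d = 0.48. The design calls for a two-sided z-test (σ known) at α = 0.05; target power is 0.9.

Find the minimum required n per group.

Set Φ(δ − 1.960) = 0.9; then δ − 1.960 = Φ⁻¹(0.9) = 1.282, giving δ = 3.242.
(The Φ(−δ − z_{α/2}) term is vanishingly small for δ > 0 and is dropped in the standard sample-size formula.)
δ = d·√(n/2) ⇒ n = 2(δ/d)² = 2 × (3.242 / 0.48)² = 91.21.
Round up to the next whole unit.

n = 92 per group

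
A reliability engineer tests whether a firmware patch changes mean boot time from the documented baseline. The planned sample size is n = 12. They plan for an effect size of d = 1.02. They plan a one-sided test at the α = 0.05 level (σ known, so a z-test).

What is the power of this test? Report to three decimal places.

Noncentrality parameter: δ = d·√n = 1.02 × √12 = 3.5334
One-sided α = 0.05 → critical value z_{0.05} = 1.645.
Power = Φ(δ − 1.645) = Φ(1.889) = 0.9705.

Power ≈ 0.971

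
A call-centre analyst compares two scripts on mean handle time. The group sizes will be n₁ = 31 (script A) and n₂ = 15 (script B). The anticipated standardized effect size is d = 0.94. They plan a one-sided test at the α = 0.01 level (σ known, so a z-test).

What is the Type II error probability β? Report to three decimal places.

β ≈ 0.254

Noncentrality parameter: δ = d / √(1/n₁ + 1/n₂) = 0.94 / √(1/31 + 1/15) = 2.9887
Critical value for a one-sided test at α = 0.01: z_α = 2.326.
Power = P(Z > 2.326 − δ) = Φ(0.662) = 0.7461.
Type II error: β = 1 − power = 1 − 0.7461 = 0.2539.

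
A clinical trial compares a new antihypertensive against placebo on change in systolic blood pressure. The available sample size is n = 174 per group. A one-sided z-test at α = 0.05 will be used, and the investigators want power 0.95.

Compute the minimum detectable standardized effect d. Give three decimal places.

Required noncentrality: δ = z_{0.05} + z_{0.05} = 1.645 + 1.645 = 3.290.
δ = d·√(n/2) ⇒ d = δ/√(n/2) = 3.290/√(174/2) = 0.3527.

d ≈ 0.353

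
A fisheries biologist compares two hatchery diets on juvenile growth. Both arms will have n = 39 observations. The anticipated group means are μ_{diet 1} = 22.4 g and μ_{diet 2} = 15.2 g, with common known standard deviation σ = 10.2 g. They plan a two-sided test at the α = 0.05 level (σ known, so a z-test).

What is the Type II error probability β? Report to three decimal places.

β ≈ 0.124

Standardized effect: d = |μ_{diet 1} − μ_{diet 2}| / σ = |22.4 − 15.2| / 10.2 = 0.7059
Noncentrality parameter: δ = d·√(n/2) = 0.7059 × √(39/2) = 3.1171
Two-sided α = 0.05 → critical value z_{0.025} = 1.960.
Power = Φ(δ − 1.960) + Φ(−δ − 1.960) = Φ(1.157) + Φ(-5.077) = 0.8764 + 0.0000 = 0.8764.
Type II error: β = 1 − power = 1 − 0.8764 = 0.1236.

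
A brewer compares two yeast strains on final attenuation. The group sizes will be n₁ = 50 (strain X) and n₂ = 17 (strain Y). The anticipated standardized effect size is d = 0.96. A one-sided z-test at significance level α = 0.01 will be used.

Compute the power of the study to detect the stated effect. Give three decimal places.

Power ≈ 0.863

Noncentrality parameter: δ = d / √(1/n₁ + 1/n₂) = 0.96 / √(1/50 + 1/17) = 3.4193
Critical value for a one-sided test at α = 0.01: z_α = 2.326.
Power = Φ(δ − 2.326) = Φ(1.093) = 0.8628.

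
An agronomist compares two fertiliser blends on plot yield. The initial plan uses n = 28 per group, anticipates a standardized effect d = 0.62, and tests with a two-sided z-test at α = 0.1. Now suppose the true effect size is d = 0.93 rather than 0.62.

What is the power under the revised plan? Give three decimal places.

With d = 0.93: δ = d·√(n/2) = 0.93 × √(28/2) = 3.4797. Critical value z_{0.05} = 1.645.
Revised power = Φ(δ − 1.645) + Φ(−δ − 1.645) = Φ(1.835) + Φ(-5.125) = 0.9667 + 0.0000 = 0.9667.

Power ≈ 0.967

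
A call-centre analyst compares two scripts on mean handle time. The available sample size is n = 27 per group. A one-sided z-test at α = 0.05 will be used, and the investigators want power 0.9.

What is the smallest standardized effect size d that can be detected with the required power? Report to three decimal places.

Required noncentrality: δ = z_{0.05} + z_{0.10} = 1.645 + 1.282 = 2.926.
δ = d·√(n/2) ⇒ d = δ/√(n/2) = 2.926/√(27/2) = 0.7965.

d ≈ 0.796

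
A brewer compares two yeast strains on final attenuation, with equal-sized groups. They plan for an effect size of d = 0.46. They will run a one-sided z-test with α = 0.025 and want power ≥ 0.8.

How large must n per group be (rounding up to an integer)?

For power 0.8 need Φ(δ − z_{0.025}) = 0.8, so δ = z_{0.025} + z_{0.20} = 1.960 + 0.842 = 2.802.
δ = d·√(n/2) ⇒ n = 2(δ/d)² = 2 × (2.802 / 0.46)² = 74.19.
Round up to the next whole unit.

n = 75 per group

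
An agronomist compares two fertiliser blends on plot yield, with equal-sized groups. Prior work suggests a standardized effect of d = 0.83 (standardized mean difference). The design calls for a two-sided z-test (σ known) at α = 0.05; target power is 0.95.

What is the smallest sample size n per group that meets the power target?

n = 38 per group

For power 0.95 need Φ(δ − z_{0.025}) = 0.95, so δ = z_{0.025} + z_{0.05} = 1.960 + 1.645 = 3.605.
(For δ > 0 the lower-tail rejection region contributes negligibly to power, so the one-term inversion is standard.)
δ = d·√(n/2) ⇒ n = 2(δ/d)² = 2 × (3.605 / 0.83)² = 37.73.
Round up to the next whole unit.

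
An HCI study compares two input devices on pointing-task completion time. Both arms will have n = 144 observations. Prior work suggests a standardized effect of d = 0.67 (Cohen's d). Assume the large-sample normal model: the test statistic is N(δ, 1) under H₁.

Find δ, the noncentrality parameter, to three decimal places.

δ ≈ 5.685

The noncentrality parameter scales effect size by the design's sample-size factor: δ = d·√(n/2) = 0.67 × √(144/2) = 5.6851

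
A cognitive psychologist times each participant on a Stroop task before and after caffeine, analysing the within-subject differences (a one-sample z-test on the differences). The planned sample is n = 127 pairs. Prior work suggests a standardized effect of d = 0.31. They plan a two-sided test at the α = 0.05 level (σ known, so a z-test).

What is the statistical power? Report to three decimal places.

Noncentrality parameter: λ = d·√n = 0.31 × √127 = 3.4935
Critical value for a two-sided test at α = 0.05: z_{α/2} = 1.960.
Power = Φ(λ − 1.960) + Φ(−λ − 1.960) = Φ(1.534) + Φ(-5.453) = 0.9374 + 0.0000 = 0.9374.

Power ≈ 0.937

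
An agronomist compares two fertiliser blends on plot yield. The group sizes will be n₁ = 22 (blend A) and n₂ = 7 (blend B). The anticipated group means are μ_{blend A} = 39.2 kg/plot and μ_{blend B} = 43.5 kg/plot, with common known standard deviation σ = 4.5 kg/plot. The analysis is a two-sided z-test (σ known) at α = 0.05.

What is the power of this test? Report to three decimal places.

Power ≈ 0.596

Standardized effect: d = |μ_{blend A} − μ_{blend B}| / σ = |39.2 − 43.5| / 4.5 = 0.9556
Noncentrality parameter: δ = d / √(1/n₁ + 1/n₂) = 0.9556 / √(1/22 + 1/7) = 2.2020
Two-sided α = 0.05 → critical value z_{0.025} = 1.960.
Power = Φ(δ − 1.960) + Φ(−δ − 1.960) = Φ(0.242) + Φ(-4.162) = 0.5956 + 0.0000 = 0.5956.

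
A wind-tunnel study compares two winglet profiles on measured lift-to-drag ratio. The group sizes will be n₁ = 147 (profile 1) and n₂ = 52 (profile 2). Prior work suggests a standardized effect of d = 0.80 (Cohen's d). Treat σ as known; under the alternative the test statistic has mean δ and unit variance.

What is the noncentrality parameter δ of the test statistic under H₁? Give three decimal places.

The noncentrality parameter scales effect size by the design's sample-size factor: δ = d / √(1/n₁ + 1/n₂) = 0.80 / √(1/147 + 1/52) = 4.9582

δ ≈ 4.958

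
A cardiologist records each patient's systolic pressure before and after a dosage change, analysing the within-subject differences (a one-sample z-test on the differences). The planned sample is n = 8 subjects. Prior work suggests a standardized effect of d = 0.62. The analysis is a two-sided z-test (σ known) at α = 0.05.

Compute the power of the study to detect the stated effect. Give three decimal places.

Noncentrality parameter: δ = d·√n = 0.62 × √8 = 1.7536
Critical value for a two-sided test at α = 0.05: z_{α/2} = 1.960.
Power = Φ(δ − 1.960) + Φ(−δ − 1.960) = Φ(-0.206) + Φ(-3.714) = 0.4183 + 0.0001 = 0.4184.

Power ≈ 0.418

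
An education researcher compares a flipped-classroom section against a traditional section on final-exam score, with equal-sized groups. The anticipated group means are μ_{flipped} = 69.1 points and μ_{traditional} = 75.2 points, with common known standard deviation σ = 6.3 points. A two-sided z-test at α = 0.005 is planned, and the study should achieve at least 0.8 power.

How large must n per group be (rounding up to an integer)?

Standardized effect: d = |μ_{flipped} − μ_{traditional}| / σ = |69.1 − 75.2| / 6.3 = 0.9683
For power 0.8 need Φ(δ − z_{0.0025}) = 0.8, so δ = z_{0.0025} + z_{0.20} = 2.807 + 0.842 = 3.649.
(For δ > 0 the lower-tail rejection region contributes negligibly to power, so the one-term inversion is standard.)
δ = d·√(n/2) ⇒ n = 2(δ/d)² = 2 × (3.649 / 0.9683)² = 28.40.
Round up to the next whole unit.

n = 29 per group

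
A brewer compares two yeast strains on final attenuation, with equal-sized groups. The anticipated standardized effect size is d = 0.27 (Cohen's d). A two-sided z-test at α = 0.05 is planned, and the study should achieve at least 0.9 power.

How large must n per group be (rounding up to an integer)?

For power 0.9 need Φ(δ − z_{0.025}) = 0.9, so δ = z_{0.025} + z_{0.10} = 1.960 + 1.282 = 3.242.
(For δ > 0 the lower-tail rejection region contributes negligibly to power, so the one-term inversion is standard.)
δ = d·√(n/2) ⇒ n = 2(δ/d)² = 2 × (3.242 / 0.27)² = 288.27.
Round up to the next whole unit.

n = 289 per group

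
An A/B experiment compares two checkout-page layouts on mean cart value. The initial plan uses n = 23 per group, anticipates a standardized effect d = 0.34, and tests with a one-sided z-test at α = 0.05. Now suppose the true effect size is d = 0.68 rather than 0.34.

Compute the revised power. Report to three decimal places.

Power ≈ 0.746

With d = 0.68: δ = d·√(n/2) = 0.68 × √(23/2) = 2.3060. Critical value z_{0.05} = 1.645.
Revised power = P(Z > 1.645 − δ) = Φ(0.661) = 0.7457.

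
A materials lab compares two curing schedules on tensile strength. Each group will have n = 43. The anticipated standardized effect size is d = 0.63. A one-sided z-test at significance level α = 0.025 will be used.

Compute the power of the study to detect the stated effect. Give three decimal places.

Noncentrality parameter: δ = d·√(n/2) = 0.63 × √(43/2) = 2.9212
One-sided α = 0.025 → critical value z_{0.025} = 1.960.
Power = Φ(δ − 1.960) = Φ(0.961) = 0.8318.

Power ≈ 0.832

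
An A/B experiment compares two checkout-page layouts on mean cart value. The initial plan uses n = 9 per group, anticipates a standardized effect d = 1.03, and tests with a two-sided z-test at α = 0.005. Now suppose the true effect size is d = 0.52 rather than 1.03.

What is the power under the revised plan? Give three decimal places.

Power ≈ 0.044

With d = 0.52: δ = d·√(n/2) = 0.52 × √(9/2) = 1.1031. Critical value z_{0.0025} = 2.807.
Revised power = Φ(δ − 2.807) + Φ(−δ − 2.807) = Φ(-1.704) + Φ(-3.910) = 0.0442 + 0.0000 = 0.0442.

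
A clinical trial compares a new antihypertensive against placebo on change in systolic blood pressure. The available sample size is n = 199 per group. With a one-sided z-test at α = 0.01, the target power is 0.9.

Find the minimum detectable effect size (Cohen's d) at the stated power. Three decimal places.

Required noncentrality: δ = z_{0.01} + z_{0.10} = 2.326 + 1.282 = 3.608.
δ = d·√(n/2) ⇒ d = δ/√(n/2) = 3.608/√(199/2) = 0.3617.

d ≈ 0.362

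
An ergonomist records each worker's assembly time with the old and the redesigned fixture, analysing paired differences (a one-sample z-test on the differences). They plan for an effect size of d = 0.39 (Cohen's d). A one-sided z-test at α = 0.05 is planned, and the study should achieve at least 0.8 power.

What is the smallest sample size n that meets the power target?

n = 41

For power 0.8 need Φ(δ − z_{0.05}) = 0.8, so δ = z_{0.05} + z_{0.20} = 1.645 + 0.842 = 2.486.
δ = d·√n ⇒ n = (δ/d)² = (2.486 / 0.39)² = 40.65.
Round up to the next whole unit.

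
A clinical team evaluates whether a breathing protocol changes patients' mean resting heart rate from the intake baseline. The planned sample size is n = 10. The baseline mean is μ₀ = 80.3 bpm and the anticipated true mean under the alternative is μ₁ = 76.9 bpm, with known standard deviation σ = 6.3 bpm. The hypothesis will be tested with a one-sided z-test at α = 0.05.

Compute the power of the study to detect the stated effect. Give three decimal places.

Power ≈ 0.525

Standardized effect: d = |μ₁ − μ₀| / σ = |76.9 − 80.3| / 6.3 = 0.5397
Noncentrality parameter: δ = d·√n = 0.5397 × √10 = 1.7066
One-sided α = 0.05 → critical value z_{0.05} = 1.645.
Power = Φ(δ − 1.645) = Φ(0.062) = 0.5246.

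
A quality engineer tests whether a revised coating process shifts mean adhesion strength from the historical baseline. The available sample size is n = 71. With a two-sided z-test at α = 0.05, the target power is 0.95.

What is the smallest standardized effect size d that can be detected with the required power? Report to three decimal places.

Need Φ(δ − 1.960) = 0.95, so δ = 1.960 + 1.645 = 3.605.
(The second rejection-region term Φ(−δ − z_{α/2}) is negligible and dropped.)
δ = d·√n ⇒ d = δ/√n = 3.605/√71 = 0.4278.

d ≈ 0.428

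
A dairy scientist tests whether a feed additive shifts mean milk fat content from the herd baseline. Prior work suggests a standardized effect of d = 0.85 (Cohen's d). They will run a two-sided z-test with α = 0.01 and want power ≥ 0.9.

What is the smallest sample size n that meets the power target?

n = 21

For power 0.9 need Φ(δ − z_{0.005}) = 0.9, so δ = z_{0.005} + z_{0.10} = 2.576 + 1.282 = 3.857.
(For δ > 0 the lower-tail rejection region contributes negligibly to power, so the one-term inversion is standard.)
δ = d·√n ⇒ n = (δ/d)² = (3.857 / 0.85)² = 20.59.
Rounding up, n = 21.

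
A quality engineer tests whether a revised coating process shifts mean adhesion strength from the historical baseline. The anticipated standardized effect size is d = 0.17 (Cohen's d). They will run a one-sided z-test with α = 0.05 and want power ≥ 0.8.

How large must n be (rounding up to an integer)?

n = 214

Set Φ(δ − 1.645) = 0.8; then δ − 1.645 = Φ⁻¹(0.8) = 0.842, giving δ = 2.486.
δ = d·√n ⇒ n = (δ/d)² = (2.486 / 0.17)² = 213.93.
Rounding up, n = 214.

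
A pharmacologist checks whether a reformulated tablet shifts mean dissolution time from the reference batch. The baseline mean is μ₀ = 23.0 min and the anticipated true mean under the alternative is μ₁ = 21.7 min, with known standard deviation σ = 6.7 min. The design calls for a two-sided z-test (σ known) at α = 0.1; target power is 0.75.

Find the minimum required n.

Standardized effect: d = |μ₁ − μ₀| / σ = |21.7 − 23.0| / 6.7 = 0.1940
Set Φ(δ − 1.645) = 0.75; then δ − 1.645 = Φ⁻¹(0.75) = 0.674, giving δ = 2.319.
(For δ > 0 the lower-tail rejection region contributes negligibly to power, so the one-term inversion is standard.)
δ = d·√n ⇒ n = (δ/d)² = (2.319 / 0.1940)² = 142.89.
Round up to the next whole unit.

n = 143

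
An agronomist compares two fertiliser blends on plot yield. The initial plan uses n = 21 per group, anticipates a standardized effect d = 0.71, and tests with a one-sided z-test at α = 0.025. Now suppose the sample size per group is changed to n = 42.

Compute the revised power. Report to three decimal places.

With n = 42 per group: δ = d·√(n/2) = 0.71 × √(42/2) = 3.2536. Critical value z_{0.025} = 1.960.
Revised power = Φ(δ − 1.960) = Φ(1.294) = 0.9021.

Power ≈ 0.902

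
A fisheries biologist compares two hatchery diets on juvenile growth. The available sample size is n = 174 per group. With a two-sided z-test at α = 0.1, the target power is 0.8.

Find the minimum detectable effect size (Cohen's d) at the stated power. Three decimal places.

Need Φ(δ − 1.645) = 0.8, so δ = 1.645 + 0.842 = 2.486.
(The second rejection-region term Φ(−δ − z_{α/2}) is negligible and dropped.)
δ = d·√(n/2) ⇒ d = δ/√(n/2) = 2.486/√(174/2) = 0.2666.

d ≈ 0.267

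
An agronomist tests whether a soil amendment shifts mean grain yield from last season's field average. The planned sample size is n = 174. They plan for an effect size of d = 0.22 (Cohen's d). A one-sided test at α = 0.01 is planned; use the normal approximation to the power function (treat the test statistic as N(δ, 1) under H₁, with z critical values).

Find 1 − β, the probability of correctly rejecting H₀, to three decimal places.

Noncentrality parameter: δ = d·√n = 0.22 × √174 = 2.9020
One-sided α = 0.01 → critical value z_{0.01} = 2.326.
Power = Φ(δ − 2.326) = Φ(0.576) = 0.7176.

Power ≈ 0.718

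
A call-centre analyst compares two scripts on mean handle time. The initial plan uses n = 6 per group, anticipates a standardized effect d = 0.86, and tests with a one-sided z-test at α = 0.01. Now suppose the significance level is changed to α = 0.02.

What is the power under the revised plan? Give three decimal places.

δ = d·√(n/2) = 0.86 × √(6/2) = 1.4896 (unchanged). New critical value: z_{0.02} = 2.054.
Revised power = Φ(δ − 2.054) = Φ(-0.564) = 0.2863.

Power ≈ 0.286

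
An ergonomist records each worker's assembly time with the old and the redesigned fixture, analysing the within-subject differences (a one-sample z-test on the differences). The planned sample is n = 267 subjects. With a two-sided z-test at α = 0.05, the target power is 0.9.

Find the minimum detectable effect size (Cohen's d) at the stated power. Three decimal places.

Required noncentrality: δ = z_{0.025} + z_{0.10} = 1.960 + 1.282 = 3.242.
(The second rejection-region term Φ(−δ − z_{α/2}) is negligible and dropped.)
δ = d·√n ⇒ d = δ/√n = 3.242/√267 = 0.1984.

d ≈ 0.198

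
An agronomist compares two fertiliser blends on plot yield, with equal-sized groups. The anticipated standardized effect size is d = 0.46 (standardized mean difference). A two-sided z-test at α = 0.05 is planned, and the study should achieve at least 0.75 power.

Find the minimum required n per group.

n = 66 per group

Set Φ(δ − 1.960) = 0.75; then δ − 1.960 = Φ⁻¹(0.75) = 0.674, giving δ = 2.634.
(Ignoring the negligible lower-tail rejection probability gives the usual closed-form inversion.)
δ = d·√(n/2) ⇒ n = 2(δ/d)² = 2 × (2.634 / 0.46)² = 65.60.
Rounding up, n = 66 per group.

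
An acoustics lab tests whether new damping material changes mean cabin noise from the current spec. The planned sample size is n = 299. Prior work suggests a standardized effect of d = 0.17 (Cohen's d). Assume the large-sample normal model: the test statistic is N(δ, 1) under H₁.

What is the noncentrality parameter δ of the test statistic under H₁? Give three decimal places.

δ ≈ 2.940

δ = d·√n = 0.17 × √299 = 2.9396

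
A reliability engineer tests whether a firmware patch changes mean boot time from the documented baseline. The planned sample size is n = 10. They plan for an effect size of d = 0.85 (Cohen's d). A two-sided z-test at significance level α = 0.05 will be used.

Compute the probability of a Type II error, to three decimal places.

β ≈ 0.233

Noncentrality parameter: δ = d·√n = 0.85 × √10 = 2.6879
Critical value for a two-sided test at α = 0.05: z_{α/2} = 1.960.
Power = Φ(δ − 1.960) + Φ(−δ − 1.960) = Φ(0.728) + Φ(-4.648) = 0.7667 + 0.0000 = 0.7667.
Type II error: β = 1 − power = 1 − 0.7667 = 0.2333.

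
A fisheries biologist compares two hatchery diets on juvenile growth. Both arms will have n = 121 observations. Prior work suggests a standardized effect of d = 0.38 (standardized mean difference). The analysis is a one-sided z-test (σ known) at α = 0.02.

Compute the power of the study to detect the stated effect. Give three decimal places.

Power ≈ 0.816

Noncentrality parameter: δ = d·√(n/2) = 0.38 × √(121/2) = 2.9557
Critical value for a one-sided test at α = 0.02: z_α = 2.054.
Power = Φ(δ − 2.054) = Φ(0.902) = 0.8165.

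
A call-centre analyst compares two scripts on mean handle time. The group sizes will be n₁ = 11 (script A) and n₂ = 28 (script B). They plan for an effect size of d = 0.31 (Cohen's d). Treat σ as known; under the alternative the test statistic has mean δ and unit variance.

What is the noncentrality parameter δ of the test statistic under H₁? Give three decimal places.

The noncentrality parameter scales effect size by the design's sample-size factor: δ = d / √(1/n₁ + 1/n₂) = 0.31 / √(1/11 + 1/28) = 0.8712

δ ≈ 0.871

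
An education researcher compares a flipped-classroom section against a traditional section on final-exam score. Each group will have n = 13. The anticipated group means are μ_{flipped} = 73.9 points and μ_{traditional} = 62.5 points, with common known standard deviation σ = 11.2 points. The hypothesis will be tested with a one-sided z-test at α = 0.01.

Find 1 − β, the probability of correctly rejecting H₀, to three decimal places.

Standardized effect: d = |μ_{flipped} − μ_{traditional}| / σ = |73.9 − 62.5| / 11.2 = 1.0179
Noncentrality parameter: λ = d·√(n/2) = 1.0179 × √(13/2) = 2.5950
One-sided α = 0.01 → critical value z_{0.01} = 2.326.
Power = Φ(λ − 2.326) = Φ(0.269) = 0.6059.

Power ≈ 0.606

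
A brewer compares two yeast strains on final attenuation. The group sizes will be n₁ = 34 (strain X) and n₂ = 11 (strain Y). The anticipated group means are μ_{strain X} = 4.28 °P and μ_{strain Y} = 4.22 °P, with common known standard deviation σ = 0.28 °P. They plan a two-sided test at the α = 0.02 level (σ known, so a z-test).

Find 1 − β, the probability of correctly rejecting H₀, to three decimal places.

Standardized effect: d = |μ_{strain X} − μ_{strain Y}| / σ = |4.28 − 4.22| / 0.28 = 0.2143
Noncentrality parameter: δ = d / √(1/n₁ + 1/n₂) = 0.2143 / √(1/34 + 1/11) = 0.6178
Two-sided α = 0.02 → critical value z_{0.01} = 2.326.
Power = Φ(δ − 2.326) + Φ(−δ − 2.326) = Φ(-1.709) + Φ(-2.944) = 0.0438 + 0.0016 = 0.0454.

Power ≈ 0.045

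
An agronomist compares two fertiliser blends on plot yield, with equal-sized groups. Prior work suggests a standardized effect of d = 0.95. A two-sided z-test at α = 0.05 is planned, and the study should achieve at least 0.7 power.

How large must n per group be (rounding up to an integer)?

n = 14 per group

Set Φ(δ − 1.960) = 0.7; then δ − 1.960 = Φ⁻¹(0.7) = 0.524, giving δ = 2.484.
(Ignoring the negligible lower-tail rejection probability gives the usual closed-form inversion.)
δ = d·√(n/2) ⇒ n = 2(δ/d)² = 2 × (2.484 / 0.95)² = 13.68.
Rounding up, n = 14 per group.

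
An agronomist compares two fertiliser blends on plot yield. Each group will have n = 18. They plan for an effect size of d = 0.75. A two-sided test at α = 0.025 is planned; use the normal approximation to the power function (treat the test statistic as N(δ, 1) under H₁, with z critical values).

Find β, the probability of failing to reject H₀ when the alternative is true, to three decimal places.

Noncentrality parameter: δ = d·√(n/2) = 0.75 × √(18/2) = 2.2500
Two-sided α = 0.025 → critical value z_{0.0125} = 2.241.
Power = Φ(δ − 2.241) + Φ(−δ − 2.241) = Φ(0.009) + Φ(-4.491) = 0.5034 + 0.0000 = 0.5034.
Type II error: β = 1 − power = 1 − 0.5034 = 0.4966.

β ≈ 0.497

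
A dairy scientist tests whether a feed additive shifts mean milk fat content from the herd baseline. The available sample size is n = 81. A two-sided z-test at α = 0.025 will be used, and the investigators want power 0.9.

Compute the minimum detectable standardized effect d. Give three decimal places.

d ≈ 0.391

Required noncentrality: δ = z_{0.0125} + z_{0.10} = 2.241 + 1.282 = 3.523.
(Lower-tail contribution to power is negligible for δ > 0.)
δ = d·√n ⇒ d = δ/√n = 3.523/√81 = 0.3914.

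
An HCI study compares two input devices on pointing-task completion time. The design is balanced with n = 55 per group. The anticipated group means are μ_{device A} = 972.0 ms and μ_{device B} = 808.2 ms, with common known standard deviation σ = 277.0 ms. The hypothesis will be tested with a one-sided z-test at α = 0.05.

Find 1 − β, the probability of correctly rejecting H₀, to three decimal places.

Power ≈ 0.927

Standardized effect: d = |μ_{device A} − μ_{device B}| / σ = |972.0 − 808.2| / 277.0 = 0.5913
Noncentrality parameter: δ = d·√(n/2) = 0.5913 × √(55/2) = 3.1010
One-sided α = 0.05 → critical value z_{0.05} = 1.645.
Power = Φ(δ − 1.645) = Φ(1.456) = 0.9273.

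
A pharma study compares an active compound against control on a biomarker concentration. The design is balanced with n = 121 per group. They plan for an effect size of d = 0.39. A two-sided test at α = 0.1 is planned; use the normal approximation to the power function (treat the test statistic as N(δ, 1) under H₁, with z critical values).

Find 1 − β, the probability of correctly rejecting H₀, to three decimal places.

Noncentrality parameter: δ = d·√(n/2) = 0.39 × √(121/2) = 3.0335
Critical value for a two-sided test at α = 0.1: z_{α/2} = 1.645.
Power = Φ(δ − 1.645) + Φ(−δ − 1.645) = Φ(1.389) + Φ(-4.678) = 0.9175 + 0.0000 = 0.9175.

Power ≈ 0.918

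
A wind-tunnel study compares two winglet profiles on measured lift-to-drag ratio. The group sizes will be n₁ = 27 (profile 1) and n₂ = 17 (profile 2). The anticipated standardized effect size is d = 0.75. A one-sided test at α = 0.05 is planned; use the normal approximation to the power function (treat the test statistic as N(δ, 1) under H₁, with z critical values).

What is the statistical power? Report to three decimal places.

Noncentrality parameter: δ = d / √(1/n₁ + 1/n₂) = 0.75 / √(1/27 + 1/17) = 2.4224
Critical value for a one-sided test at α = 0.05: z_α = 1.645.
Power = P(Z > 1.645 − δ) = Φ(0.778) = 0.7816.

Power ≈ 0.782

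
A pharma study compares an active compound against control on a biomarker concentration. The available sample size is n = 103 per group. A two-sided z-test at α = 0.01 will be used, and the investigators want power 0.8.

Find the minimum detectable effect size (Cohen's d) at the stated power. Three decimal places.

d ≈ 0.476

Required noncentrality: δ = z_{0.005} + z_{0.20} = 2.576 + 0.842 = 3.417.
(The second rejection-region term Φ(−δ − z_{α/2}) is negligible and dropped.)
δ = d·√(n/2) ⇒ d = δ/√(n/2) = 3.417/√(103/2) = 0.4762.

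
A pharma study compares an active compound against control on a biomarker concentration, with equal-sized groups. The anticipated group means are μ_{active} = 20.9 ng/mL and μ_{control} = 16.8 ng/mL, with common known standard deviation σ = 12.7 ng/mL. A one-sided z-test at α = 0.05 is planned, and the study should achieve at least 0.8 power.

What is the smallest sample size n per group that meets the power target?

n = 119 per group

Standardized effect: d = |μ_{active} − μ_{control}| / σ = |20.9 − 16.8| / 12.7 = 0.3228
For power 0.8 need Φ(δ − z_{0.05}) = 0.8, so δ = z_{0.05} + z_{0.20} = 1.645 + 0.842 = 2.486.
δ = d·√(n/2) ⇒ n = 2(δ/d)² = 2 × (2.486 / 0.3228)² = 118.64.
Rounding up, n = 119 per group.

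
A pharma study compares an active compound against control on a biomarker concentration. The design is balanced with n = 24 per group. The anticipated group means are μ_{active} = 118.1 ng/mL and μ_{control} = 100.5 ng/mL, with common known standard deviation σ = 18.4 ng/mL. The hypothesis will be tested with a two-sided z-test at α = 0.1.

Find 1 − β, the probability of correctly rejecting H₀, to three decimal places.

Standardized effect: d = |μ_{active} − μ_{control}| / σ = |118.1 − 100.5| / 18.4 = 0.9565
Noncentrality parameter: δ = d·√(n/2) = 0.9565 × √(24/2) = 3.3135
Two-sided α = 0.1 → critical value z_{0.05} = 1.645.
Power = Φ(δ − 1.645) + Φ(−δ − 1.645) = Φ(1.669) + Φ(-4.958) = 0.9524 + 0.0000 = 0.9524.

Power ≈ 0.952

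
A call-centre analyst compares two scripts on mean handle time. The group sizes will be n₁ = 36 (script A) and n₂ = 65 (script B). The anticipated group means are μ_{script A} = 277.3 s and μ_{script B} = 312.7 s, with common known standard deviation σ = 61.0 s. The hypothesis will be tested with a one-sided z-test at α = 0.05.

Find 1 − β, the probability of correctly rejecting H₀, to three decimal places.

Power ≈ 0.875

Standardized effect: d = |μ_{script A} − μ_{script B}| / σ = |277.3 − 312.7| / 61.0 = 0.5803
Noncentrality parameter: δ = d / √(1/n₁ + 1/n₂) = 0.5803 / √(1/36 + 1/65) = 2.7933
One-sided α = 0.05 → critical value z_{0.05} = 1.645.
Power = P(Z > 1.645 − δ) = Φ(1.148) = 0.8746.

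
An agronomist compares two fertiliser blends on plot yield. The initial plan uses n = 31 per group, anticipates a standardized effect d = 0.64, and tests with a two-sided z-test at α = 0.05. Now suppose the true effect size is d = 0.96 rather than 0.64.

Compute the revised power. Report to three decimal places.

With d = 0.96: δ = d·√(n/2) = 0.96 × √(31/2) = 3.7795. Critical value z_{0.025} = 1.960.
Revised power = Φ(δ − 1.960) + Φ(−δ − 1.960) = Φ(1.820) + Φ(-5.739) = 0.9656 + 0.0000 = 0.9656.

Power ≈ 0.966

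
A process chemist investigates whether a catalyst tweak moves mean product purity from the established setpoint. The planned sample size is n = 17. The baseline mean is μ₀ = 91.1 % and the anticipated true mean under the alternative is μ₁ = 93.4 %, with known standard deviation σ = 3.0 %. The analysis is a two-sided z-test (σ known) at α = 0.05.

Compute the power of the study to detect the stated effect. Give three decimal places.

Standardized effect: d = |μ₁ − μ₀| / σ = |93.4 − 91.1| / 3.0 = 0.7667
Noncentrality parameter: δ = d·√n = 0.7667 × √17 = 3.1610
Two-sided α = 0.05 → critical value z_{0.025} = 1.960.
Power = Φ(δ − 1.960) + Φ(−δ − 1.960) = Φ(1.201) + Φ(-5.121) = 0.8851 + 0.0000 = 0.8851.

Power ≈ 0.885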